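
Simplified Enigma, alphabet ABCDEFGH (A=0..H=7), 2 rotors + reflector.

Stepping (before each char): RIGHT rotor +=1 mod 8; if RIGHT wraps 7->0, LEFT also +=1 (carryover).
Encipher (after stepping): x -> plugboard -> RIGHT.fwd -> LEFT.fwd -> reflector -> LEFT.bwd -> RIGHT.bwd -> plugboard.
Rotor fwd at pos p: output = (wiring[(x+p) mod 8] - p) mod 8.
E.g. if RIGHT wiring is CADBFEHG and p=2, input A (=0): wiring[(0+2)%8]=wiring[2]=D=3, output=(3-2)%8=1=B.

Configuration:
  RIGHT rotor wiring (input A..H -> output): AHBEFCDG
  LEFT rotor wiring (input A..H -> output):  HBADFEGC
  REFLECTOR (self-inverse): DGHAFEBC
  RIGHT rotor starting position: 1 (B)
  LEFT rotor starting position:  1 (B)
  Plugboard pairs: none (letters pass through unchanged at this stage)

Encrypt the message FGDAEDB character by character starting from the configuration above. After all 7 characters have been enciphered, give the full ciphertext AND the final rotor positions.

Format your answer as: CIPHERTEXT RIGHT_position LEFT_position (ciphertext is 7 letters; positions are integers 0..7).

Answer: DDADABG 0 2

Derivation:
Char 1 ('F'): step: R->2, L=1; F->plug->F->R->E->L->D->refl->A->L'->A->R'->D->plug->D
Char 2 ('G'): step: R->3, L=1; G->plug->G->R->E->L->D->refl->A->L'->A->R'->D->plug->D
Char 3 ('D'): step: R->4, L=1; D->plug->D->R->C->L->C->refl->H->L'->B->R'->A->plug->A
Char 4 ('A'): step: R->5, L=1; A->plug->A->R->F->L->F->refl->E->L'->D->R'->D->plug->D
Char 5 ('E'): step: R->6, L=1; E->plug->E->R->D->L->E->refl->F->L'->F->R'->A->plug->A
Char 6 ('D'): step: R->7, L=1; D->plug->D->R->C->L->C->refl->H->L'->B->R'->B->plug->B
Char 7 ('B'): step: R->0, L->2 (L advanced); B->plug->B->R->H->L->H->refl->C->L'->D->R'->G->plug->G
Final: ciphertext=DDADABG, RIGHT=0, LEFT=2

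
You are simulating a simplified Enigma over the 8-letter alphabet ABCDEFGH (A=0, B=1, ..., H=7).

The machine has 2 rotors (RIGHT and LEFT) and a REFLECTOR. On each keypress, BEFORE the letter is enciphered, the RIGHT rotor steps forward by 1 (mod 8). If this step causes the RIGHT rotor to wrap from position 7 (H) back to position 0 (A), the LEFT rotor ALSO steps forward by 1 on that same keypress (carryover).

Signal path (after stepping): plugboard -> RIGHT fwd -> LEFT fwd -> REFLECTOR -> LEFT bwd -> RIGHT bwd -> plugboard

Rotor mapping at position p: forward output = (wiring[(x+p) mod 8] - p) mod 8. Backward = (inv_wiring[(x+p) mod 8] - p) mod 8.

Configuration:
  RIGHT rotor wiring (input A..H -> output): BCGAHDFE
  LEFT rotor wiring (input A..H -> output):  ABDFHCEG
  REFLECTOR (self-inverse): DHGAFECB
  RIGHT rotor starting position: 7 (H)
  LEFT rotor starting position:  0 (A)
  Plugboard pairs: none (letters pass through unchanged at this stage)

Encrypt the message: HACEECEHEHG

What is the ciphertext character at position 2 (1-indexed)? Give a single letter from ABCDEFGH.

Char 1 ('H'): step: R->0, L->1 (L advanced); H->plug->H->R->E->L->B->refl->H->L'->H->R'->E->plug->E
Char 2 ('A'): step: R->1, L=1; A->plug->A->R->B->L->C->refl->G->L'->D->R'->G->plug->G

G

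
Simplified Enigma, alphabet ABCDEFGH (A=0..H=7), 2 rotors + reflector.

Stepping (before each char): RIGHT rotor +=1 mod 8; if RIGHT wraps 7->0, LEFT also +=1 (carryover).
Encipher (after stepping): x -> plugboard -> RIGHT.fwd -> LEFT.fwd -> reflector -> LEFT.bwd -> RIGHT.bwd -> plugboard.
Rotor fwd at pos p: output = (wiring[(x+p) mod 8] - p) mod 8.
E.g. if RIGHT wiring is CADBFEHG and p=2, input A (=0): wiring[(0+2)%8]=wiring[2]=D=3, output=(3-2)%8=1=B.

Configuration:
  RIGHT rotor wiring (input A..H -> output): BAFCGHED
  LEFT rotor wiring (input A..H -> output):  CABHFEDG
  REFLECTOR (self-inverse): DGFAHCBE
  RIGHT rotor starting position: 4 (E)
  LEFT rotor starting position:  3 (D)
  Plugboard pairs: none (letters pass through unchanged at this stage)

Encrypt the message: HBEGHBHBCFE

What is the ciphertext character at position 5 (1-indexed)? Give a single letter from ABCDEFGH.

Char 1 ('H'): step: R->5, L=3; H->plug->H->R->B->L->C->refl->F->L'->G->R'->C->plug->C
Char 2 ('B'): step: R->6, L=3; B->plug->B->R->F->L->H->refl->E->L'->A->R'->G->plug->G
Char 3 ('E'): step: R->7, L=3; E->plug->E->R->D->L->A->refl->D->L'->E->R'->A->plug->A
Char 4 ('G'): step: R->0, L->4 (L advanced); G->plug->G->R->E->L->G->refl->B->L'->A->R'->B->plug->B
Char 5 ('H'): step: R->1, L=4; H->plug->H->R->A->L->B->refl->G->L'->E->R'->B->plug->B

B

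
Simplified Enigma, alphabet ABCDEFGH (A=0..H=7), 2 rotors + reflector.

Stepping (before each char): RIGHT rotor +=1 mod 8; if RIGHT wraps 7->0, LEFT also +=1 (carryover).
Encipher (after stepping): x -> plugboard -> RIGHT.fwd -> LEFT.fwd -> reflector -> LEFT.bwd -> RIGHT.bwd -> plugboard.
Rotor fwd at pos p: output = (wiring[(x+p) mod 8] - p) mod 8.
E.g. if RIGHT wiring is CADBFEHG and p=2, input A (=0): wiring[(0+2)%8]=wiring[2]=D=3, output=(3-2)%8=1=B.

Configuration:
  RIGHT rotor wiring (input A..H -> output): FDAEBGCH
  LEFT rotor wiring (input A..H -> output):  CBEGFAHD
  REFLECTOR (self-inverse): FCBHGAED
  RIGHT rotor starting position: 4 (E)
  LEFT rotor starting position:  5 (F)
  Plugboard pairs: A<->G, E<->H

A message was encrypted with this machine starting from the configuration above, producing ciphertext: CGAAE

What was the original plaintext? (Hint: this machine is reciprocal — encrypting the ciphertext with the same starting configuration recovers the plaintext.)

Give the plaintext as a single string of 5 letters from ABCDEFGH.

Char 1 ('C'): step: R->5, L=5; C->plug->C->R->C->L->G->refl->E->L'->E->R'->H->plug->E
Char 2 ('G'): step: R->6, L=5; G->plug->A->R->E->L->E->refl->G->L'->C->R'->E->plug->H
Char 3 ('A'): step: R->7, L=5; A->plug->G->R->H->L->A->refl->F->L'->D->R'->H->plug->E
Char 4 ('A'): step: R->0, L->6 (L advanced); A->plug->G->R->C->L->E->refl->G->L'->E->R'->D->plug->D
Char 5 ('E'): step: R->1, L=6; E->plug->H->R->E->L->G->refl->E->L'->C->R'->A->plug->G

Answer: EHEDG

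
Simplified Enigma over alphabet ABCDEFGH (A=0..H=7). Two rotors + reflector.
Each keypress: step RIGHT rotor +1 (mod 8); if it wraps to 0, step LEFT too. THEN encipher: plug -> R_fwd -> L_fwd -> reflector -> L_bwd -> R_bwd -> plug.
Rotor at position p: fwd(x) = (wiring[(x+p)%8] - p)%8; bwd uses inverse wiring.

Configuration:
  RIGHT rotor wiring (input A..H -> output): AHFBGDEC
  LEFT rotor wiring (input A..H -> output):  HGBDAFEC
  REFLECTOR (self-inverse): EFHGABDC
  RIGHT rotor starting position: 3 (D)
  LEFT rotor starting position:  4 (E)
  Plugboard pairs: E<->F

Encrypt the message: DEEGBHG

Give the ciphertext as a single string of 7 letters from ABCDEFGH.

Char 1 ('D'): step: R->4, L=4; D->plug->D->R->G->L->F->refl->B->L'->B->R'->G->plug->G
Char 2 ('E'): step: R->5, L=4; E->plug->F->R->A->L->E->refl->A->L'->C->R'->E->plug->F
Char 3 ('E'): step: R->6, L=4; E->plug->F->R->D->L->G->refl->D->L'->E->R'->B->plug->B
Char 4 ('G'): step: R->7, L=4; G->plug->G->R->E->L->D->refl->G->L'->D->R'->A->plug->A
Char 5 ('B'): step: R->0, L->5 (L advanced); B->plug->B->R->H->L->D->refl->G->L'->G->R'->E->plug->F
Char 6 ('H'): step: R->1, L=5; H->plug->H->R->H->L->D->refl->G->L'->G->R'->A->plug->A
Char 7 ('G'): step: R->2, L=5; G->plug->G->R->G->L->G->refl->D->L'->H->R'->B->plug->B

Answer: GFBAFAB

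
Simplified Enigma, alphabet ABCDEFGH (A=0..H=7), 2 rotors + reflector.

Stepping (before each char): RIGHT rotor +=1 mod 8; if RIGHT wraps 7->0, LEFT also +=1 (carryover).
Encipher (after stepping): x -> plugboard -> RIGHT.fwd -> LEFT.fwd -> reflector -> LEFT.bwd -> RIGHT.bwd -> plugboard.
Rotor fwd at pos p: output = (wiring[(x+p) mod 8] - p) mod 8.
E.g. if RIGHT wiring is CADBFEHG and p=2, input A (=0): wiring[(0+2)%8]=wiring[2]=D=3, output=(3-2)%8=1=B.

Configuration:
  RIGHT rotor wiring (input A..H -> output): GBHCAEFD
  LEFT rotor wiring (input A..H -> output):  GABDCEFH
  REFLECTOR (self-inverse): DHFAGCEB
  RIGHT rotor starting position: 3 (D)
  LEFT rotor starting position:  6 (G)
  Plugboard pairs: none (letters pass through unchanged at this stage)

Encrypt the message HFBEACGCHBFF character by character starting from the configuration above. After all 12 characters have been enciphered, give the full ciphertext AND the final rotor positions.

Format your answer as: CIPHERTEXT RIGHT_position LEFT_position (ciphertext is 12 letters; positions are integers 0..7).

Answer: DEDGHGHDGGAC 7 7

Derivation:
Char 1 ('H'): step: R->4, L=6; H->plug->H->R->G->L->E->refl->G->L'->H->R'->D->plug->D
Char 2 ('F'): step: R->5, L=6; F->plug->F->R->C->L->A->refl->D->L'->E->R'->E->plug->E
Char 3 ('B'): step: R->6, L=6; B->plug->B->R->F->L->F->refl->C->L'->D->R'->D->plug->D
Char 4 ('E'): step: R->7, L=6; E->plug->E->R->D->L->C->refl->F->L'->F->R'->G->plug->G
Char 5 ('A'): step: R->0, L->7 (L advanced); A->plug->A->R->G->L->F->refl->C->L'->D->R'->H->plug->H
Char 6 ('C'): step: R->1, L=7; C->plug->C->R->B->L->H->refl->B->L'->C->R'->G->plug->G
Char 7 ('G'): step: R->2, L=7; G->plug->G->R->E->L->E->refl->G->L'->H->R'->H->plug->H
Char 8 ('C'): step: R->3, L=7; C->plug->C->R->B->L->H->refl->B->L'->C->R'->D->plug->D
Char 9 ('H'): step: R->4, L=7; H->plug->H->R->G->L->F->refl->C->L'->D->R'->G->plug->G
Char 10 ('B'): step: R->5, L=7; B->plug->B->R->A->L->A->refl->D->L'->F->R'->G->plug->G
Char 11 ('F'): step: R->6, L=7; F->plug->F->R->E->L->E->refl->G->L'->H->R'->A->plug->A
Char 12 ('F'): step: R->7, L=7; F->plug->F->R->B->L->H->refl->B->L'->C->R'->C->plug->C
Final: ciphertext=DEDGHGHDGGAC, RIGHT=7, LEFT=7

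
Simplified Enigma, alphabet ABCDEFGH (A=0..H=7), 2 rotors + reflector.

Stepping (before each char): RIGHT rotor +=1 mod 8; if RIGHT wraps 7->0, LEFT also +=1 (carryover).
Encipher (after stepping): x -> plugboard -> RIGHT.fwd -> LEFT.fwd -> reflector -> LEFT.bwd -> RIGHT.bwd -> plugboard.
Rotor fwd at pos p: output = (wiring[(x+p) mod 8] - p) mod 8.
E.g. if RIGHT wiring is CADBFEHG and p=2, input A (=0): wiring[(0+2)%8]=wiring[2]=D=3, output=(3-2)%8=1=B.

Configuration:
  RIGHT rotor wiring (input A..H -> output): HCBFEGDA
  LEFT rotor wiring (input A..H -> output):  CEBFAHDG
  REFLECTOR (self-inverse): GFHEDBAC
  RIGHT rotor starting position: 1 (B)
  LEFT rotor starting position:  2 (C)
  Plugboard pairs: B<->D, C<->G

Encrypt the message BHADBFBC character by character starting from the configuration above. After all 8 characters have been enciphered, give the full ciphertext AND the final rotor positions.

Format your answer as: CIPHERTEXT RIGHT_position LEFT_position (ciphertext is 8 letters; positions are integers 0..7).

Char 1 ('B'): step: R->2, L=2; B->plug->D->R->E->L->B->refl->F->L'->D->R'->B->plug->D
Char 2 ('H'): step: R->3, L=2; H->plug->H->R->G->L->A->refl->G->L'->C->R'->A->plug->A
Char 3 ('A'): step: R->4, L=2; A->plug->A->R->A->L->H->refl->C->L'->H->R'->C->plug->G
Char 4 ('D'): step: R->5, L=2; D->plug->B->R->G->L->A->refl->G->L'->C->R'->D->plug->B
Char 5 ('B'): step: R->6, L=2; B->plug->D->R->E->L->B->refl->F->L'->D->R'->E->plug->E
Char 6 ('F'): step: R->7, L=2; F->plug->F->R->F->L->E->refl->D->L'->B->R'->A->plug->A
Char 7 ('B'): step: R->0, L->3 (L advanced); B->plug->D->R->F->L->H->refl->C->L'->A->R'->H->plug->H
Char 8 ('C'): step: R->1, L=3; C->plug->G->R->H->L->G->refl->A->L'->D->R'->D->plug->B
Final: ciphertext=DAGBEAHB, RIGHT=1, LEFT=3

Answer: DAGBEAHB 1 3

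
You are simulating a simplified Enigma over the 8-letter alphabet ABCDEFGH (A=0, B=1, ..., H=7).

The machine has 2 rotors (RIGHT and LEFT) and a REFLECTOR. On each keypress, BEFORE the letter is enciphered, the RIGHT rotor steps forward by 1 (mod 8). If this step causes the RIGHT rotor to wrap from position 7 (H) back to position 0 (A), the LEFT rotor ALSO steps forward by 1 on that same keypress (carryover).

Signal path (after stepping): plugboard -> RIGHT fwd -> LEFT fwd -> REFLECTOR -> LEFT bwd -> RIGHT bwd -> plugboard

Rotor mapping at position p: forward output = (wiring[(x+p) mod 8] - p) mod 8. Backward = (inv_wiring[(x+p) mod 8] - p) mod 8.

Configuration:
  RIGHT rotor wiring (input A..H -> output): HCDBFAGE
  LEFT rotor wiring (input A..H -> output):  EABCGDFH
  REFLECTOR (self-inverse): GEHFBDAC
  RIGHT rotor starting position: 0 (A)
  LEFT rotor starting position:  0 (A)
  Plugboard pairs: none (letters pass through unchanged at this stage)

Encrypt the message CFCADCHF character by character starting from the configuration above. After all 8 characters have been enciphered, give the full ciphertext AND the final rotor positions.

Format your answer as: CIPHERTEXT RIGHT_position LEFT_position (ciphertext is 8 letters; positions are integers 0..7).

Answer: BHABHDCH 0 1

Derivation:
Char 1 ('C'): step: R->1, L=0; C->plug->C->R->A->L->E->refl->B->L'->C->R'->B->plug->B
Char 2 ('F'): step: R->2, L=0; F->plug->F->R->C->L->B->refl->E->L'->A->R'->H->plug->H
Char 3 ('C'): step: R->3, L=0; C->plug->C->R->F->L->D->refl->F->L'->G->R'->A->plug->A
Char 4 ('A'): step: R->4, L=0; A->plug->A->R->B->L->A->refl->G->L'->E->R'->B->plug->B
Char 5 ('D'): step: R->5, L=0; D->plug->D->R->C->L->B->refl->E->L'->A->R'->H->plug->H
Char 6 ('C'): step: R->6, L=0; C->plug->C->R->B->L->A->refl->G->L'->E->R'->D->plug->D
Char 7 ('H'): step: R->7, L=0; H->plug->H->R->H->L->H->refl->C->L'->D->R'->C->plug->C
Char 8 ('F'): step: R->0, L->1 (L advanced); F->plug->F->R->A->L->H->refl->C->L'->E->R'->H->plug->H
Final: ciphertext=BHABHDCH, RIGHT=0, LEFT=1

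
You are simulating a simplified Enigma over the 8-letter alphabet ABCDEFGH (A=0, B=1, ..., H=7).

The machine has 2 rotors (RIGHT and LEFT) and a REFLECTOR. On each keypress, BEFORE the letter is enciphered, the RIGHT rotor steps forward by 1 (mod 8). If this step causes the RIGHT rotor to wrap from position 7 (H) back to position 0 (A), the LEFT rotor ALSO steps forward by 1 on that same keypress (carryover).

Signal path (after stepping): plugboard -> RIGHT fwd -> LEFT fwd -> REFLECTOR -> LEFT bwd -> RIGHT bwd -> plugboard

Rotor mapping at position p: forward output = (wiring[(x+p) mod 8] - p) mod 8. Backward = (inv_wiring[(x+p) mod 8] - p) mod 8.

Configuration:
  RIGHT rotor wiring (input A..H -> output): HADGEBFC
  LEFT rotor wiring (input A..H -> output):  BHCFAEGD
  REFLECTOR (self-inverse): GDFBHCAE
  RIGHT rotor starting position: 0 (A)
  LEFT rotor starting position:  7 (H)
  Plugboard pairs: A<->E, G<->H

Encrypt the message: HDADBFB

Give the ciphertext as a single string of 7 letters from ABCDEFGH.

Answer: GFGCGEA

Derivation:
Char 1 ('H'): step: R->1, L=7; H->plug->G->R->B->L->C->refl->F->L'->G->R'->H->plug->G
Char 2 ('D'): step: R->2, L=7; D->plug->D->R->H->L->H->refl->E->L'->A->R'->F->plug->F
Char 3 ('A'): step: R->3, L=7; A->plug->E->R->H->L->H->refl->E->L'->A->R'->H->plug->G
Char 4 ('D'): step: R->4, L=7; D->plug->D->R->G->L->F->refl->C->L'->B->R'->C->plug->C
Char 5 ('B'): step: R->5, L=7; B->plug->B->R->A->L->E->refl->H->L'->H->R'->H->plug->G
Char 6 ('F'): step: R->6, L=7; F->plug->F->R->A->L->E->refl->H->L'->H->R'->A->plug->E
Char 7 ('B'): step: R->7, L=7; B->plug->B->R->A->L->E->refl->H->L'->H->R'->E->plug->A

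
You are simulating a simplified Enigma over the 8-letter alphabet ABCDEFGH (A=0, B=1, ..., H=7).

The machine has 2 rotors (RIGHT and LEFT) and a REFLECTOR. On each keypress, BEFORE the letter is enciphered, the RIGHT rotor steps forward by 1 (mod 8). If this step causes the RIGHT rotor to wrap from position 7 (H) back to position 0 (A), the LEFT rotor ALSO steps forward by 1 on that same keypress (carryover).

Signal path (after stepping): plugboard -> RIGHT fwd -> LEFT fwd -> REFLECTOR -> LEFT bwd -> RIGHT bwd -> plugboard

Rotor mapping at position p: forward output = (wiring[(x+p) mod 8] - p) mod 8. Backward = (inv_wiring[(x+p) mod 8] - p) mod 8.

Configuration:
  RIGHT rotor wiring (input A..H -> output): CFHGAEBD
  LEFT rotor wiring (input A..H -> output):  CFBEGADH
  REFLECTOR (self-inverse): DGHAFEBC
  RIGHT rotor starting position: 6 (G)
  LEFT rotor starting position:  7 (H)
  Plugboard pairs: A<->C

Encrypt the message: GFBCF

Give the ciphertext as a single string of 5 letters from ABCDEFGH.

Char 1 ('G'): step: R->7, L=7; G->plug->G->R->F->L->H->refl->C->L'->D->R'->B->plug->B
Char 2 ('F'): step: R->0, L->0 (L advanced); F->plug->F->R->E->L->G->refl->B->L'->C->R'->A->plug->C
Char 3 ('B'): step: R->1, L=0; B->plug->B->R->G->L->D->refl->A->L'->F->R'->C->plug->A
Char 4 ('C'): step: R->2, L=0; C->plug->A->R->F->L->A->refl->D->L'->G->R'->C->plug->A
Char 5 ('F'): step: R->3, L=0; F->plug->F->R->H->L->H->refl->C->L'->A->R'->E->plug->E

Answer: BCAAE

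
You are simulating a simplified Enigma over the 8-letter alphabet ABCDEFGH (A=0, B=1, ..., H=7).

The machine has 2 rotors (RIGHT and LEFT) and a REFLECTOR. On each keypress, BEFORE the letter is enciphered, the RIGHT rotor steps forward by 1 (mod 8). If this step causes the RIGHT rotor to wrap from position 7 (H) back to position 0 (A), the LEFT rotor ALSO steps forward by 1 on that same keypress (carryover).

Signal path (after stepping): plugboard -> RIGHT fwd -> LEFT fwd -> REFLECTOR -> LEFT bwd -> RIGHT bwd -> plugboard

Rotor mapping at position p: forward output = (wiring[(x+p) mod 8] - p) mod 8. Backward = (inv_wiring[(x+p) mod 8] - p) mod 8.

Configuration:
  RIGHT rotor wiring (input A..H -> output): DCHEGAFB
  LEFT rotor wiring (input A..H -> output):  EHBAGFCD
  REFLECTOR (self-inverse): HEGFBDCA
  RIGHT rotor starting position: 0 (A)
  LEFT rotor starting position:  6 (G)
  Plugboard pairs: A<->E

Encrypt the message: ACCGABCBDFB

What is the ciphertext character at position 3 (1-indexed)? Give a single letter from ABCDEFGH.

Char 1 ('A'): step: R->1, L=6; A->plug->E->R->H->L->H->refl->A->L'->G->R'->B->plug->B
Char 2 ('C'): step: R->2, L=6; C->plug->C->R->E->L->D->refl->F->L'->B->R'->G->plug->G
Char 3 ('C'): step: R->3, L=6; C->plug->C->R->F->L->C->refl->G->L'->C->R'->D->plug->D

D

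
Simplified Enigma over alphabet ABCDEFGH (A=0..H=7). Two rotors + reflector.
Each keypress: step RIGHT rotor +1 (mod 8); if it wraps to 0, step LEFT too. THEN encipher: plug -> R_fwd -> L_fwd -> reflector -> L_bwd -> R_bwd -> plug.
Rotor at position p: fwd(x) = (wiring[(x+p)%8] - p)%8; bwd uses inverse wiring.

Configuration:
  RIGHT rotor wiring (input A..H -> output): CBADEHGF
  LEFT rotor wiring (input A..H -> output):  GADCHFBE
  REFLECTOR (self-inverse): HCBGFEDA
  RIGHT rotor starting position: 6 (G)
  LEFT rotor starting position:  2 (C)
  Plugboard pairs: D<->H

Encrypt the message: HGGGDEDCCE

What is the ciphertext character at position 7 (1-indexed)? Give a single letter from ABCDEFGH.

Char 1 ('H'): step: R->7, L=2; H->plug->D->R->B->L->A->refl->H->L'->E->R'->E->plug->E
Char 2 ('G'): step: R->0, L->3 (L advanced); G->plug->G->R->G->L->F->refl->E->L'->B->R'->B->plug->B
Char 3 ('G'): step: R->1, L=3; G->plug->G->R->E->L->B->refl->C->L'->C->R'->C->plug->C
Char 4 ('G'): step: R->2, L=3; G->plug->G->R->A->L->H->refl->A->L'->H->R'->H->plug->D
Char 5 ('D'): step: R->3, L=3; D->plug->H->R->F->L->D->refl->G->L'->D->R'->D->plug->H
Char 6 ('E'): step: R->4, L=3; E->plug->E->R->G->L->F->refl->E->L'->B->R'->D->plug->H
Char 7 ('D'): step: R->5, L=3; D->plug->H->R->H->L->A->refl->H->L'->A->R'->C->plug->C

C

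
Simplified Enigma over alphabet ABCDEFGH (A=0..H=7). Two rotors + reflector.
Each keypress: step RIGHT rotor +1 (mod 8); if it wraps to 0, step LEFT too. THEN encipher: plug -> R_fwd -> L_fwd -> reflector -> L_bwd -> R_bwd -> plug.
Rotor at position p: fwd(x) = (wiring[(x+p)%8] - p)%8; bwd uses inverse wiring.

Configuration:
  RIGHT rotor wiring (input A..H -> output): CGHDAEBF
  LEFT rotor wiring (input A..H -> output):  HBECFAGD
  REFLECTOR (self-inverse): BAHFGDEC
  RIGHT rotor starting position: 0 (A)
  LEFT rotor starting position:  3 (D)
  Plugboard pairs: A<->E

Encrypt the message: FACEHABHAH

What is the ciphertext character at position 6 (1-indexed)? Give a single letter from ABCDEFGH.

Char 1 ('F'): step: R->1, L=3; F->plug->F->R->A->L->H->refl->C->L'->B->R'->H->plug->H
Char 2 ('A'): step: R->2, L=3; A->plug->E->R->H->L->B->refl->A->L'->E->R'->H->plug->H
Char 3 ('C'): step: R->3, L=3; C->plug->C->R->B->L->C->refl->H->L'->A->R'->A->plug->E
Char 4 ('E'): step: R->4, L=3; E->plug->A->R->E->L->A->refl->B->L'->H->R'->H->plug->H
Char 5 ('H'): step: R->5, L=3; H->plug->H->R->D->L->D->refl->F->L'->C->R'->F->plug->F
Char 6 ('A'): step: R->6, L=3; A->plug->E->R->B->L->C->refl->H->L'->A->R'->D->plug->D

D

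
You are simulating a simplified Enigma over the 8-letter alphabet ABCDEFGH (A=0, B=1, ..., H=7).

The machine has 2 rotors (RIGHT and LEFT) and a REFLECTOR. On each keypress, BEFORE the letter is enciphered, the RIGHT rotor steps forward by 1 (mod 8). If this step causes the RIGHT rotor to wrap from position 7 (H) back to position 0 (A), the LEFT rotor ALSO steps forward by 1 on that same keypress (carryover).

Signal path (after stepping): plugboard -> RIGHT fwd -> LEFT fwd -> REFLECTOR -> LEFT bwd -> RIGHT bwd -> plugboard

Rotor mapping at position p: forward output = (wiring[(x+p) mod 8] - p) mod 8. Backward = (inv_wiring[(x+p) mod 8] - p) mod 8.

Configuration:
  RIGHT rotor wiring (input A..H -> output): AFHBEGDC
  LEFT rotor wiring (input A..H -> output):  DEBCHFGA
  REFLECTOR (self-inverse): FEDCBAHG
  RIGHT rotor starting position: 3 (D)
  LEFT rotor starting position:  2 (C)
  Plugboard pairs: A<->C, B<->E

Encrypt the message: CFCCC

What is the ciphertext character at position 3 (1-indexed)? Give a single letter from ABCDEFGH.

Char 1 ('C'): step: R->4, L=2; C->plug->A->R->A->L->H->refl->G->L'->F->R'->H->plug->H
Char 2 ('F'): step: R->5, L=2; F->plug->F->R->C->L->F->refl->A->L'->B->R'->A->plug->C
Char 3 ('C'): step: R->6, L=2; C->plug->A->R->F->L->G->refl->H->L'->A->R'->H->plug->H

H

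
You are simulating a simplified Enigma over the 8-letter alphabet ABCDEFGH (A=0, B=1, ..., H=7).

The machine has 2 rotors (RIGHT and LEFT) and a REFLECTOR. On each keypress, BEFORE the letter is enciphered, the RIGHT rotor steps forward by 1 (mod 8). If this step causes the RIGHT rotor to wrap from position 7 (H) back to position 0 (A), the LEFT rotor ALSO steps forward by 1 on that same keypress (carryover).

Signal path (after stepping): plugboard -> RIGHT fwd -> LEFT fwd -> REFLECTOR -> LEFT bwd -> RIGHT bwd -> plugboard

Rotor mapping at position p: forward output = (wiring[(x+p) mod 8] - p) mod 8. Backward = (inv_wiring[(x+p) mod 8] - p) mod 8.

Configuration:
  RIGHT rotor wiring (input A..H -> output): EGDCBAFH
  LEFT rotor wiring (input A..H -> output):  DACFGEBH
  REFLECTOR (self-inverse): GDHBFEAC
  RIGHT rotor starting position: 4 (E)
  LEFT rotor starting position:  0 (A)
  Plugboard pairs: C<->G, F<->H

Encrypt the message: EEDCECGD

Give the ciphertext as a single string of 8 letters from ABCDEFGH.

Char 1 ('E'): step: R->5, L=0; E->plug->E->R->B->L->A->refl->G->L'->E->R'->H->plug->F
Char 2 ('E'): step: R->6, L=0; E->plug->E->R->F->L->E->refl->F->L'->D->R'->G->plug->C
Char 3 ('D'): step: R->7, L=0; D->plug->D->R->E->L->G->refl->A->L'->B->R'->G->plug->C
Char 4 ('C'): step: R->0, L->1 (L advanced); C->plug->G->R->F->L->A->refl->G->L'->G->R'->B->plug->B
Char 5 ('E'): step: R->1, L=1; E->plug->E->R->H->L->C->refl->H->L'->A->R'->D->plug->D
Char 6 ('C'): step: R->2, L=1; C->plug->G->R->C->L->E->refl->F->L'->D->R'->E->plug->E
Char 7 ('G'): step: R->3, L=1; G->plug->C->R->F->L->A->refl->G->L'->G->R'->B->plug->B
Char 8 ('D'): step: R->4, L=1; D->plug->D->R->D->L->F->refl->E->L'->C->R'->F->plug->H

Answer: FCCBDEBH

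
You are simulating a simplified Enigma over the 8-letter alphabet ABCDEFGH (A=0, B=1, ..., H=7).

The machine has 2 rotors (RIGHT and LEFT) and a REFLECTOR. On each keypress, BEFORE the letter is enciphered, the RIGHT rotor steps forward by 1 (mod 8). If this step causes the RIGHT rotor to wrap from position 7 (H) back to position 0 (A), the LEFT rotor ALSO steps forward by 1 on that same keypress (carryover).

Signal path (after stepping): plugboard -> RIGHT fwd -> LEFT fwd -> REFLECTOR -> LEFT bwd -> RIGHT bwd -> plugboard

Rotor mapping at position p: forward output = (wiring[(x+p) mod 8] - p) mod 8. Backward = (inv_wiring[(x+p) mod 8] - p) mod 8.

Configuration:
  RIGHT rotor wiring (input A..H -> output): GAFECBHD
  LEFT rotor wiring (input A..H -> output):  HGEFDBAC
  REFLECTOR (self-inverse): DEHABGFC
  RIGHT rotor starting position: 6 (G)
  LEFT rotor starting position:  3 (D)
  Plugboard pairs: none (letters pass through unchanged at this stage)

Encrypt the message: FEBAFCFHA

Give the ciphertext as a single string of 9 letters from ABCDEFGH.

Answer: GGFFAGHAD

Derivation:
Char 1 ('F'): step: R->7, L=3; F->plug->F->R->D->L->F->refl->G->L'->C->R'->G->plug->G
Char 2 ('E'): step: R->0, L->4 (L advanced); E->plug->E->R->C->L->E->refl->B->L'->H->R'->G->plug->G
Char 3 ('B'): step: R->1, L=4; B->plug->B->R->E->L->D->refl->A->L'->G->R'->F->plug->F
Char 4 ('A'): step: R->2, L=4; A->plug->A->R->D->L->G->refl->F->L'->B->R'->F->plug->F
Char 5 ('F'): step: R->3, L=4; F->plug->F->R->D->L->G->refl->F->L'->B->R'->A->plug->A
Char 6 ('C'): step: R->4, L=4; C->plug->C->R->D->L->G->refl->F->L'->B->R'->G->plug->G
Char 7 ('F'): step: R->5, L=4; F->plug->F->R->A->L->H->refl->C->L'->F->R'->H->plug->H
Char 8 ('H'): step: R->6, L=4; H->plug->H->R->D->L->G->refl->F->L'->B->R'->A->plug->A
Char 9 ('A'): step: R->7, L=4; A->plug->A->R->E->L->D->refl->A->L'->G->R'->D->plug->D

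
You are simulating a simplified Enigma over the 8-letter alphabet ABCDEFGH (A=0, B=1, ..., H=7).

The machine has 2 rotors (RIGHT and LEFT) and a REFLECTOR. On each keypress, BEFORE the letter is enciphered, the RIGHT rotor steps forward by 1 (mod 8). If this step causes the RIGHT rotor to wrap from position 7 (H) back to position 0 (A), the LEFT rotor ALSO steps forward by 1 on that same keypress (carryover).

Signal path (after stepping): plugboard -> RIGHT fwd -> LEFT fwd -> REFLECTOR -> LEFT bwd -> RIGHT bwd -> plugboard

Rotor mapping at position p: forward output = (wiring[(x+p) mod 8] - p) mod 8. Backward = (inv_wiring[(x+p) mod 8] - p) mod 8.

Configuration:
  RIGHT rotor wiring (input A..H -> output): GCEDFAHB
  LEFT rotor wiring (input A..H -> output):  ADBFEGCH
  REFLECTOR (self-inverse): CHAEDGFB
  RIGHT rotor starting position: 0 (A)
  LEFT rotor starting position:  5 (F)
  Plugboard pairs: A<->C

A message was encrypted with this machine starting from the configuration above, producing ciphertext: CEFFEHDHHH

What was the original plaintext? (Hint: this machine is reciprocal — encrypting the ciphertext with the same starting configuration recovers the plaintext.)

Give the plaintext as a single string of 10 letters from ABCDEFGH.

Answer: DAAECEAECG

Derivation:
Char 1 ('C'): step: R->1, L=5; C->plug->A->R->B->L->F->refl->G->L'->E->R'->D->plug->D
Char 2 ('E'): step: R->2, L=5; E->plug->E->R->F->L->E->refl->D->L'->D->R'->C->plug->A
Char 3 ('F'): step: R->3, L=5; F->plug->F->R->D->L->D->refl->E->L'->F->R'->C->plug->A
Char 4 ('F'): step: R->4, L=5; F->plug->F->R->G->L->A->refl->C->L'->C->R'->E->plug->E
Char 5 ('E'): step: R->5, L=5; E->plug->E->R->F->L->E->refl->D->L'->D->R'->A->plug->C
Char 6 ('H'): step: R->6, L=5; H->plug->H->R->C->L->C->refl->A->L'->G->R'->E->plug->E
Char 7 ('D'): step: R->7, L=5; D->plug->D->R->F->L->E->refl->D->L'->D->R'->C->plug->A
Char 8 ('H'): step: R->0, L->6 (L advanced); H->plug->H->R->B->L->B->refl->H->L'->F->R'->E->plug->E
Char 9 ('H'): step: R->1, L=6; H->plug->H->R->F->L->H->refl->B->L'->B->R'->A->plug->C
Char 10 ('H'): step: R->2, L=6; H->plug->H->R->A->L->E->refl->D->L'->E->R'->G->plug->G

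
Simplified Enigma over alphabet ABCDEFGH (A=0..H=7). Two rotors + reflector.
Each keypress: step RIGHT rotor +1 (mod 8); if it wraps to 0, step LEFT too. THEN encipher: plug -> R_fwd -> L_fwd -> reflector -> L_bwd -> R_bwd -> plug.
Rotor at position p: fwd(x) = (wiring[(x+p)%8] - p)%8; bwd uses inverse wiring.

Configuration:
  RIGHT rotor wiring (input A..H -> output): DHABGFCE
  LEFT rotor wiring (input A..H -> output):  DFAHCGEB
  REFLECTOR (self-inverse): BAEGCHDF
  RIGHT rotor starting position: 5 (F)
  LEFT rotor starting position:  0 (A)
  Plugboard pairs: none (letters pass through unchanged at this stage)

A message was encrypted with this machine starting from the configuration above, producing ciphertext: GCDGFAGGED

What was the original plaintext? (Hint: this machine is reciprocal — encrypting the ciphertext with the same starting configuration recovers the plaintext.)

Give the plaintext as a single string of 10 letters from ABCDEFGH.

Answer: CAHAHBBHCB

Derivation:
Char 1 ('G'): step: R->6, L=0; G->plug->G->R->A->L->D->refl->G->L'->F->R'->C->plug->C
Char 2 ('C'): step: R->7, L=0; C->plug->C->R->A->L->D->refl->G->L'->F->R'->A->plug->A
Char 3 ('D'): step: R->0, L->1 (L advanced); D->plug->D->R->B->L->H->refl->F->L'->E->R'->H->plug->H
Char 4 ('G'): step: R->1, L=1; G->plug->G->R->D->L->B->refl->A->L'->G->R'->A->plug->A
Char 5 ('F'): step: R->2, L=1; F->plug->F->R->C->L->G->refl->D->L'->F->R'->H->plug->H
Char 6 ('A'): step: R->3, L=1; A->plug->A->R->G->L->A->refl->B->L'->D->R'->B->plug->B
Char 7 ('G'): step: R->4, L=1; G->plug->G->R->E->L->F->refl->H->L'->B->R'->B->plug->B
Char 8 ('G'): step: R->5, L=1; G->plug->G->R->E->L->F->refl->H->L'->B->R'->H->plug->H
Char 9 ('E'): step: R->6, L=1; E->plug->E->R->C->L->G->refl->D->L'->F->R'->C->plug->C
Char 10 ('D'): step: R->7, L=1; D->plug->D->R->B->L->H->refl->F->L'->E->R'->B->plug->B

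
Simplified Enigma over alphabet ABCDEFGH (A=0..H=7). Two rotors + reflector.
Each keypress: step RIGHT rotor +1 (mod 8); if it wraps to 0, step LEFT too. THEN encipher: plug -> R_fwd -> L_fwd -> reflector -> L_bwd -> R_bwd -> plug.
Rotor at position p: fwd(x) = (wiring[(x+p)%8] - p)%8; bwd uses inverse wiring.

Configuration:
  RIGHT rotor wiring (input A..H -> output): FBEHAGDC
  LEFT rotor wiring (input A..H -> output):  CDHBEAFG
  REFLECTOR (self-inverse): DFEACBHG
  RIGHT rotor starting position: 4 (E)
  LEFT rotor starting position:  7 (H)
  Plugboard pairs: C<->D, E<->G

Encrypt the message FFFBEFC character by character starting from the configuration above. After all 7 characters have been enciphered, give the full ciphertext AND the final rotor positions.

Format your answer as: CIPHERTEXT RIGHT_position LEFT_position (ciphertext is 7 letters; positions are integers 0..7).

Answer: CCAAGCA 3 0

Derivation:
Char 1 ('F'): step: R->5, L=7; F->plug->F->R->H->L->G->refl->H->L'->A->R'->D->plug->C
Char 2 ('F'): step: R->6, L=7; F->plug->F->R->B->L->D->refl->A->L'->D->R'->D->plug->C
Char 3 ('F'): step: R->7, L=7; F->plug->F->R->B->L->D->refl->A->L'->D->R'->A->plug->A
Char 4 ('B'): step: R->0, L->0 (L advanced); B->plug->B->R->B->L->D->refl->A->L'->F->R'->A->plug->A
Char 5 ('E'): step: R->1, L=0; E->plug->G->R->B->L->D->refl->A->L'->F->R'->E->plug->G
Char 6 ('F'): step: R->2, L=0; F->plug->F->R->A->L->C->refl->E->L'->E->R'->D->plug->C
Char 7 ('C'): step: R->3, L=0; C->plug->D->R->A->L->C->refl->E->L'->E->R'->A->plug->A
Final: ciphertext=CCAAGCA, RIGHT=3, LEFT=0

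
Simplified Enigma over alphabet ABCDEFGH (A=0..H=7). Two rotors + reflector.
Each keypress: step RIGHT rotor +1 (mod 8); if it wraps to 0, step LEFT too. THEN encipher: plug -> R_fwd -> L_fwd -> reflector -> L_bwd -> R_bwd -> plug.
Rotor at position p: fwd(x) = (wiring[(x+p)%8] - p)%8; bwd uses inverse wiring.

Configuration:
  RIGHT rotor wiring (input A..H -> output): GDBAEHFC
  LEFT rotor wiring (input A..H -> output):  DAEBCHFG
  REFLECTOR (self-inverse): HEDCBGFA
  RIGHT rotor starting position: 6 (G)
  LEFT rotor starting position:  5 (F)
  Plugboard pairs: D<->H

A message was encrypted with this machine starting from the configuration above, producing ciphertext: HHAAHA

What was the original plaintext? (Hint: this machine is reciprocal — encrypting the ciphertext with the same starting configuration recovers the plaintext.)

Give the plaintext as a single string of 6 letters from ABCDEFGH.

Answer: DCFBCC

Derivation:
Char 1 ('H'): step: R->7, L=5; H->plug->D->R->C->L->B->refl->E->L'->G->R'->H->plug->D
Char 2 ('H'): step: R->0, L->6 (L advanced); H->plug->D->R->A->L->H->refl->A->L'->B->R'->C->plug->C
Char 3 ('A'): step: R->1, L=6; A->plug->A->R->C->L->F->refl->G->L'->E->R'->F->plug->F
Char 4 ('A'): step: R->2, L=6; A->plug->A->R->H->L->B->refl->E->L'->G->R'->B->plug->B
Char 5 ('H'): step: R->3, L=6; H->plug->D->R->C->L->F->refl->G->L'->E->R'->C->plug->C
Char 6 ('A'): step: R->4, L=6; A->plug->A->R->A->L->H->refl->A->L'->B->R'->C->plug->C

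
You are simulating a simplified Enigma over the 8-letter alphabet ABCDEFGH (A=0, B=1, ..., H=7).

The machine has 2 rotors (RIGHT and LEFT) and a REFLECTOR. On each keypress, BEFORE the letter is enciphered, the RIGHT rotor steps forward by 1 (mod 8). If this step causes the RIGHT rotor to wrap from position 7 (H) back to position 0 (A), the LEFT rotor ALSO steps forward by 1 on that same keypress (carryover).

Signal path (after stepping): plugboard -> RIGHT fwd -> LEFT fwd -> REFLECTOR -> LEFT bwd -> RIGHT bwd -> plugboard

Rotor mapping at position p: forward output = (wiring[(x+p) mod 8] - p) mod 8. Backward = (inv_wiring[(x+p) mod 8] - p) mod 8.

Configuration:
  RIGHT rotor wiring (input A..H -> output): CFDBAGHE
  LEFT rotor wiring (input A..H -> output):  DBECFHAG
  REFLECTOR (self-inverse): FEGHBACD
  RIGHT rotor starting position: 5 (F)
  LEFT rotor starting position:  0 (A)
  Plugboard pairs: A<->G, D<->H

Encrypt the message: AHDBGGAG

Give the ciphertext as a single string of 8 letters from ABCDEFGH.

Answer: GCAAEDGH

Derivation:
Char 1 ('A'): step: R->6, L=0; A->plug->G->R->C->L->E->refl->B->L'->B->R'->A->plug->G
Char 2 ('H'): step: R->7, L=0; H->plug->D->R->E->L->F->refl->A->L'->G->R'->C->plug->C
Char 3 ('D'): step: R->0, L->1 (L advanced); D->plug->H->R->E->L->G->refl->C->L'->H->R'->G->plug->A
Char 4 ('B'): step: R->1, L=1; B->plug->B->R->C->L->B->refl->E->L'->D->R'->G->plug->A
Char 5 ('G'): step: R->2, L=1; G->plug->A->R->B->L->D->refl->H->L'->F->R'->E->plug->E
Char 6 ('G'): step: R->3, L=1; G->plug->A->R->G->L->F->refl->A->L'->A->R'->H->plug->D
Char 7 ('A'): step: R->4, L=1; A->plug->G->R->H->L->C->refl->G->L'->E->R'->A->plug->G
Char 8 ('G'): step: R->5, L=1; G->plug->A->R->B->L->D->refl->H->L'->F->R'->D->plug->H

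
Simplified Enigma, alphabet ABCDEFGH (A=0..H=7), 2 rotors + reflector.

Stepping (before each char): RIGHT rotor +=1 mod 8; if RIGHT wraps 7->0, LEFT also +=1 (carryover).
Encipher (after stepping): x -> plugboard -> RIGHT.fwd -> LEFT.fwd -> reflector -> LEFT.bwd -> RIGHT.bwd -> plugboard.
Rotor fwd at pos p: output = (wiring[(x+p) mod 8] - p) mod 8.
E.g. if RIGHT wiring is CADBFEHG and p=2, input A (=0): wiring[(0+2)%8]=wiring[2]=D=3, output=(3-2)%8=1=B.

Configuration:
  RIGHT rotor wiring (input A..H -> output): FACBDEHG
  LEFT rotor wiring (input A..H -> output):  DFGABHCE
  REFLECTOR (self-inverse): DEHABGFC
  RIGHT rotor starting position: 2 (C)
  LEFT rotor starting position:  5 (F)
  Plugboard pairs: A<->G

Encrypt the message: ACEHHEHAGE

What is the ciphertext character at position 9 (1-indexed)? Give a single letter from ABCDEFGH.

Char 1 ('A'): step: R->3, L=5; A->plug->G->R->F->L->B->refl->E->L'->H->R'->H->plug->H
Char 2 ('C'): step: R->4, L=5; C->plug->C->R->D->L->G->refl->F->L'->B->R'->E->plug->E
Char 3 ('E'): step: R->5, L=5; E->plug->E->R->D->L->G->refl->F->L'->B->R'->C->plug->C
Char 4 ('H'): step: R->6, L=5; H->plug->H->R->G->L->D->refl->A->L'->E->R'->E->plug->E
Char 5 ('H'): step: R->7, L=5; H->plug->H->R->A->L->C->refl->H->L'->C->R'->E->plug->E
Char 6 ('E'): step: R->0, L->6 (L advanced); E->plug->E->R->D->L->H->refl->C->L'->F->R'->A->plug->G
Char 7 ('H'): step: R->1, L=6; H->plug->H->R->E->L->A->refl->D->L'->G->R'->F->plug->F
Char 8 ('A'): step: R->2, L=6; A->plug->G->R->D->L->H->refl->C->L'->F->R'->E->plug->E
Char 9 ('G'): step: R->3, L=6; G->plug->A->R->G->L->D->refl->A->L'->E->R'->D->plug->D

D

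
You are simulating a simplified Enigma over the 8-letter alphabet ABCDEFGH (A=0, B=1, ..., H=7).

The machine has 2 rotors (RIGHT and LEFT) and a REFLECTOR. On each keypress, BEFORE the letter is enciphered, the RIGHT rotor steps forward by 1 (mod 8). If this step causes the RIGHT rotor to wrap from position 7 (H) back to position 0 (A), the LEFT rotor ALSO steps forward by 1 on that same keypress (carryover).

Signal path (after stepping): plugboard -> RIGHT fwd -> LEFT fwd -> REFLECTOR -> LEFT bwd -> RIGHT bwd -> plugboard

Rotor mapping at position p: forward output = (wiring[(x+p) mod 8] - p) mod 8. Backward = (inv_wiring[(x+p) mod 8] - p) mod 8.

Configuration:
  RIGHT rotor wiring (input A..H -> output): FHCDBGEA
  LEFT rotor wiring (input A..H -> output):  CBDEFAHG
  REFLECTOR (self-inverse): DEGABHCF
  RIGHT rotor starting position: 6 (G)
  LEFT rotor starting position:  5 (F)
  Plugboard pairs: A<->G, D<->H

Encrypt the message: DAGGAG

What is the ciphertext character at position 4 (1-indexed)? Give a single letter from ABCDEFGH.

Char 1 ('D'): step: R->7, L=5; D->plug->H->R->F->L->G->refl->C->L'->B->R'->A->plug->G
Char 2 ('A'): step: R->0, L->6 (L advanced); A->plug->G->R->E->L->F->refl->H->L'->G->R'->F->plug->F
Char 3 ('G'): step: R->1, L=6; G->plug->A->R->G->L->H->refl->F->L'->E->R'->H->plug->D
Char 4 ('G'): step: R->2, L=6; G->plug->A->R->A->L->B->refl->E->L'->C->R'->E->plug->E

E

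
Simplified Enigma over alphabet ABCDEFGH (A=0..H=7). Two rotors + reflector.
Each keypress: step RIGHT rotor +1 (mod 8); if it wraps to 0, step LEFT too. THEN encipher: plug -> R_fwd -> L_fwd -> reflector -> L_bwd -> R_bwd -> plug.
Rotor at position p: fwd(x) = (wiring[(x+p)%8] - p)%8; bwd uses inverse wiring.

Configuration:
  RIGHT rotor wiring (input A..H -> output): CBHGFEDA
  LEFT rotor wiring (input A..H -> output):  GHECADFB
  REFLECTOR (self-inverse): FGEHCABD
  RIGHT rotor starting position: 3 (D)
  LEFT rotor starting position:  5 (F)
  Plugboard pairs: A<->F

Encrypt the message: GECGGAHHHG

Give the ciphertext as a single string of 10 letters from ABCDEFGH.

Answer: BABEAGDFCH

Derivation:
Char 1 ('G'): step: R->4, L=5; G->plug->G->R->D->L->B->refl->G->L'->A->R'->B->plug->B
Char 2 ('E'): step: R->5, L=5; E->plug->E->R->E->L->C->refl->E->L'->C->R'->F->plug->A
Char 3 ('C'): step: R->6, L=5; C->plug->C->R->E->L->C->refl->E->L'->C->R'->B->plug->B
Char 4 ('G'): step: R->7, L=5; G->plug->G->R->F->L->H->refl->D->L'->H->R'->E->plug->E
Char 5 ('G'): step: R->0, L->6 (L advanced); G->plug->G->R->D->L->B->refl->G->L'->E->R'->F->plug->A
Char 6 ('A'): step: R->1, L=6; A->plug->F->R->C->L->A->refl->F->L'->H->R'->G->plug->G
Char 7 ('H'): step: R->2, L=6; H->plug->H->R->H->L->F->refl->A->L'->C->R'->D->plug->D
Char 8 ('H'): step: R->3, L=6; H->plug->H->R->E->L->G->refl->B->L'->D->R'->A->plug->F
Char 9 ('H'): step: R->4, L=6; H->plug->H->R->C->L->A->refl->F->L'->H->R'->C->plug->C
Char 10 ('G'): step: R->5, L=6; G->plug->G->R->B->L->D->refl->H->L'->A->R'->H->plug->H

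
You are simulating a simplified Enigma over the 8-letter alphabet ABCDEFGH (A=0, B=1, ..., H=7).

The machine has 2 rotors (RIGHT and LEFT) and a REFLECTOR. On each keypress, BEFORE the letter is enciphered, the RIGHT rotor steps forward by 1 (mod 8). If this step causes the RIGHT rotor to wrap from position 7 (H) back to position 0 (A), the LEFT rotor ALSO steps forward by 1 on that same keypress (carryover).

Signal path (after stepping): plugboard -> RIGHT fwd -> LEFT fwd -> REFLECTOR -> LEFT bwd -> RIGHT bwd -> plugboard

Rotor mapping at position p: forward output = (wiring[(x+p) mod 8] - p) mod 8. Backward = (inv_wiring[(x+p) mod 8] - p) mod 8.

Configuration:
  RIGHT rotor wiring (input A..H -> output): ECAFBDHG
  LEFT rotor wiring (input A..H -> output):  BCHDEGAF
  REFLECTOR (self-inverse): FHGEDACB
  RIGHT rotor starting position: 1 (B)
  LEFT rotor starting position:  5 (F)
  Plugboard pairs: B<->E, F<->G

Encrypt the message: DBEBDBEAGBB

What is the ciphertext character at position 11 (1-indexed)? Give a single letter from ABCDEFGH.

Char 1 ('D'): step: R->2, L=5; D->plug->D->R->B->L->D->refl->E->L'->D->R'->B->plug->E
Char 2 ('B'): step: R->3, L=5; B->plug->E->R->D->L->E->refl->D->L'->B->R'->F->plug->G
Char 3 ('E'): step: R->4, L=5; E->plug->B->R->H->L->H->refl->B->L'->A->R'->E->plug->B
Char 4 ('B'): step: R->5, L=5; B->plug->E->R->F->L->C->refl->G->L'->G->R'->A->plug->A
Char 5 ('D'): step: R->6, L=5; D->plug->D->R->E->L->F->refl->A->L'->C->R'->E->plug->B
Char 6 ('B'): step: R->7, L=5; B->plug->E->R->G->L->G->refl->C->L'->F->R'->B->plug->E
Char 7 ('E'): step: R->0, L->6 (L advanced); E->plug->B->R->C->L->D->refl->E->L'->D->R'->F->plug->G
Char 8 ('A'): step: R->1, L=6; A->plug->A->R->B->L->H->refl->B->L'->E->R'->C->plug->C
Char 9 ('G'): step: R->2, L=6; G->plug->F->R->E->L->B->refl->H->L'->B->R'->D->plug->D
Char 10 ('B'): step: R->3, L=6; B->plug->E->R->D->L->E->refl->D->L'->C->R'->A->plug->A
Char 11 ('B'): step: R->4, L=6; B->plug->E->R->A->L->C->refl->G->L'->G->R'->F->plug->G

G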